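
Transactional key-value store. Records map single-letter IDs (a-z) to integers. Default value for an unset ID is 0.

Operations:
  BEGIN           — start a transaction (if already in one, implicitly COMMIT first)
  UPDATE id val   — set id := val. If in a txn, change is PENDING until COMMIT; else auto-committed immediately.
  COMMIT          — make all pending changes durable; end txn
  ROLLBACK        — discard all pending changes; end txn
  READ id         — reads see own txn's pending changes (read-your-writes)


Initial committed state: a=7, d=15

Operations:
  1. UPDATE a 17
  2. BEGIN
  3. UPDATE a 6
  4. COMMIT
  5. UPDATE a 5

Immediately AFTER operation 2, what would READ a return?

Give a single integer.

Initial committed: {a=7, d=15}
Op 1: UPDATE a=17 (auto-commit; committed a=17)
Op 2: BEGIN: in_txn=True, pending={}
After op 2: visible(a) = 17 (pending={}, committed={a=17, d=15})

Answer: 17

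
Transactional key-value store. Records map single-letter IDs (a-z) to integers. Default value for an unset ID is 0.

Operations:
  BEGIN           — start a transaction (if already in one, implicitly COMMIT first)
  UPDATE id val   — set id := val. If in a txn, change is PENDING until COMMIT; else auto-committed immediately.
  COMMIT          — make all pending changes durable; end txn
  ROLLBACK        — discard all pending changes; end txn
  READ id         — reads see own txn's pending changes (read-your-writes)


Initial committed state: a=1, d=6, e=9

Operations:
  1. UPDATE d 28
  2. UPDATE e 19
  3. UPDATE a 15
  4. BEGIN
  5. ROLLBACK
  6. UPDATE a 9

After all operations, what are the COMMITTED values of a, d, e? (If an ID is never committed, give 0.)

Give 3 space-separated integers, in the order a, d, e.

Answer: 9 28 19

Derivation:
Initial committed: {a=1, d=6, e=9}
Op 1: UPDATE d=28 (auto-commit; committed d=28)
Op 2: UPDATE e=19 (auto-commit; committed e=19)
Op 3: UPDATE a=15 (auto-commit; committed a=15)
Op 4: BEGIN: in_txn=True, pending={}
Op 5: ROLLBACK: discarded pending []; in_txn=False
Op 6: UPDATE a=9 (auto-commit; committed a=9)
Final committed: {a=9, d=28, e=19}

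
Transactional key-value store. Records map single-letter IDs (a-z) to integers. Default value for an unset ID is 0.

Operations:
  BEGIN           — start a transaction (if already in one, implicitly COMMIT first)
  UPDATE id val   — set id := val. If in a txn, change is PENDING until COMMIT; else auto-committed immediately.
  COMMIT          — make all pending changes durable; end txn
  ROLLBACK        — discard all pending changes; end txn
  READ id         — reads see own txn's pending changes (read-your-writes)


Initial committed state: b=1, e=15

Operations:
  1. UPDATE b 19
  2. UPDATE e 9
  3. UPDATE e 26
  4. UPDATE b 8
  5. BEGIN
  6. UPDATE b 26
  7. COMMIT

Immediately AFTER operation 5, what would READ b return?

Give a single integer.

Initial committed: {b=1, e=15}
Op 1: UPDATE b=19 (auto-commit; committed b=19)
Op 2: UPDATE e=9 (auto-commit; committed e=9)
Op 3: UPDATE e=26 (auto-commit; committed e=26)
Op 4: UPDATE b=8 (auto-commit; committed b=8)
Op 5: BEGIN: in_txn=True, pending={}
After op 5: visible(b) = 8 (pending={}, committed={b=8, e=26})

Answer: 8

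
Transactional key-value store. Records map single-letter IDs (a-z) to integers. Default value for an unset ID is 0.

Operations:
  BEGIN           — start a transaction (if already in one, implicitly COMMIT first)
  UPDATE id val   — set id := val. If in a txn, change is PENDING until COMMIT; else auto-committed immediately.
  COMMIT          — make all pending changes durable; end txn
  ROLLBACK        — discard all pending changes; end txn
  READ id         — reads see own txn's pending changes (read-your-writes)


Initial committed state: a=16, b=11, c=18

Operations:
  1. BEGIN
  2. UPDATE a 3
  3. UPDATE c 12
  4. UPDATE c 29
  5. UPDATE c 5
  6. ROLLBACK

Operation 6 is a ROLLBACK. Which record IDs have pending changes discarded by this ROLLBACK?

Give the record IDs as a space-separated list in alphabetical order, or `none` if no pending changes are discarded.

Answer: a c

Derivation:
Initial committed: {a=16, b=11, c=18}
Op 1: BEGIN: in_txn=True, pending={}
Op 2: UPDATE a=3 (pending; pending now {a=3})
Op 3: UPDATE c=12 (pending; pending now {a=3, c=12})
Op 4: UPDATE c=29 (pending; pending now {a=3, c=29})
Op 5: UPDATE c=5 (pending; pending now {a=3, c=5})
Op 6: ROLLBACK: discarded pending ['a', 'c']; in_txn=False
ROLLBACK at op 6 discards: ['a', 'c']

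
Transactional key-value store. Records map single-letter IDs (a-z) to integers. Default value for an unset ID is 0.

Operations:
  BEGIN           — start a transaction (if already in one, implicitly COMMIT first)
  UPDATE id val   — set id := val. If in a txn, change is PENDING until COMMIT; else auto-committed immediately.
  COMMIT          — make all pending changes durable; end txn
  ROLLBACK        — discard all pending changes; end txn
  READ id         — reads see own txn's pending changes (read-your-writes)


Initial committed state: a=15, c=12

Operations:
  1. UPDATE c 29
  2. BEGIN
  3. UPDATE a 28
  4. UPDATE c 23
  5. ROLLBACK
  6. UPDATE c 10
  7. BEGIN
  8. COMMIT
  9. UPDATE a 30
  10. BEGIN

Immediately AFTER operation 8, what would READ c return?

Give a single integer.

Initial committed: {a=15, c=12}
Op 1: UPDATE c=29 (auto-commit; committed c=29)
Op 2: BEGIN: in_txn=True, pending={}
Op 3: UPDATE a=28 (pending; pending now {a=28})
Op 4: UPDATE c=23 (pending; pending now {a=28, c=23})
Op 5: ROLLBACK: discarded pending ['a', 'c']; in_txn=False
Op 6: UPDATE c=10 (auto-commit; committed c=10)
Op 7: BEGIN: in_txn=True, pending={}
Op 8: COMMIT: merged [] into committed; committed now {a=15, c=10}
After op 8: visible(c) = 10 (pending={}, committed={a=15, c=10})

Answer: 10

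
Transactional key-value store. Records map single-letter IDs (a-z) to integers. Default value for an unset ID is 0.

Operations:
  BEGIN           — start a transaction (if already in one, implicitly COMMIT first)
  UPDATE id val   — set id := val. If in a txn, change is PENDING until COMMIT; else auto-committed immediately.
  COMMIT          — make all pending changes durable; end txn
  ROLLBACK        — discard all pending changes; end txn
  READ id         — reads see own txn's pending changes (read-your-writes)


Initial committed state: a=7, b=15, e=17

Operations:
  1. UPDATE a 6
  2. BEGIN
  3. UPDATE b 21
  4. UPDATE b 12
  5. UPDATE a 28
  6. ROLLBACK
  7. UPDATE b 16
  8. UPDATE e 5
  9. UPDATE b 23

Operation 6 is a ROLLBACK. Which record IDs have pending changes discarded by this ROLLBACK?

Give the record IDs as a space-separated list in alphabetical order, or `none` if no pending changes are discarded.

Initial committed: {a=7, b=15, e=17}
Op 1: UPDATE a=6 (auto-commit; committed a=6)
Op 2: BEGIN: in_txn=True, pending={}
Op 3: UPDATE b=21 (pending; pending now {b=21})
Op 4: UPDATE b=12 (pending; pending now {b=12})
Op 5: UPDATE a=28 (pending; pending now {a=28, b=12})
Op 6: ROLLBACK: discarded pending ['a', 'b']; in_txn=False
Op 7: UPDATE b=16 (auto-commit; committed b=16)
Op 8: UPDATE e=5 (auto-commit; committed e=5)
Op 9: UPDATE b=23 (auto-commit; committed b=23)
ROLLBACK at op 6 discards: ['a', 'b']

Answer: a b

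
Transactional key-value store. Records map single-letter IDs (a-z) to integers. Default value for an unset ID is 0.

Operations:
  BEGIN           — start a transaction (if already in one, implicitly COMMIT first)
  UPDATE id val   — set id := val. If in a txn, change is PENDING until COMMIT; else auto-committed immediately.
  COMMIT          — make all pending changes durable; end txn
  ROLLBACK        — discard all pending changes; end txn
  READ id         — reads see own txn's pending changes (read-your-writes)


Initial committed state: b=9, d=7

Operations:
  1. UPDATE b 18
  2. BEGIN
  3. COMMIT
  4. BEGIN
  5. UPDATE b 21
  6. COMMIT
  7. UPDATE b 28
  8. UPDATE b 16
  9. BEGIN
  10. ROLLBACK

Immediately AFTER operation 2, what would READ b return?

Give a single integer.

Initial committed: {b=9, d=7}
Op 1: UPDATE b=18 (auto-commit; committed b=18)
Op 2: BEGIN: in_txn=True, pending={}
After op 2: visible(b) = 18 (pending={}, committed={b=18, d=7})

Answer: 18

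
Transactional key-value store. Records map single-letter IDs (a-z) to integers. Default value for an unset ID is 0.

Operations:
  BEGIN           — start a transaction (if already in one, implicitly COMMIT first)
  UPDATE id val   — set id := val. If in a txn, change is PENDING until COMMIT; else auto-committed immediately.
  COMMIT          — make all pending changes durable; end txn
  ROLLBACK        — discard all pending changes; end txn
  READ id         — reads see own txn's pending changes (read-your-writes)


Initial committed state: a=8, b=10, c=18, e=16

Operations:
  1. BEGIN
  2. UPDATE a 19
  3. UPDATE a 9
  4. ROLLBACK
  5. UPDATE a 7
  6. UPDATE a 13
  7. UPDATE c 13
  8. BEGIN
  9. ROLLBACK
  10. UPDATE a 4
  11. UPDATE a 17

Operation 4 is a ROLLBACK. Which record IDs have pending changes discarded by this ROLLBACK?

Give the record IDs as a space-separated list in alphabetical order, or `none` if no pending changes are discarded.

Answer: a

Derivation:
Initial committed: {a=8, b=10, c=18, e=16}
Op 1: BEGIN: in_txn=True, pending={}
Op 2: UPDATE a=19 (pending; pending now {a=19})
Op 3: UPDATE a=9 (pending; pending now {a=9})
Op 4: ROLLBACK: discarded pending ['a']; in_txn=False
Op 5: UPDATE a=7 (auto-commit; committed a=7)
Op 6: UPDATE a=13 (auto-commit; committed a=13)
Op 7: UPDATE c=13 (auto-commit; committed c=13)
Op 8: BEGIN: in_txn=True, pending={}
Op 9: ROLLBACK: discarded pending []; in_txn=False
Op 10: UPDATE a=4 (auto-commit; committed a=4)
Op 11: UPDATE a=17 (auto-commit; committed a=17)
ROLLBACK at op 4 discards: ['a']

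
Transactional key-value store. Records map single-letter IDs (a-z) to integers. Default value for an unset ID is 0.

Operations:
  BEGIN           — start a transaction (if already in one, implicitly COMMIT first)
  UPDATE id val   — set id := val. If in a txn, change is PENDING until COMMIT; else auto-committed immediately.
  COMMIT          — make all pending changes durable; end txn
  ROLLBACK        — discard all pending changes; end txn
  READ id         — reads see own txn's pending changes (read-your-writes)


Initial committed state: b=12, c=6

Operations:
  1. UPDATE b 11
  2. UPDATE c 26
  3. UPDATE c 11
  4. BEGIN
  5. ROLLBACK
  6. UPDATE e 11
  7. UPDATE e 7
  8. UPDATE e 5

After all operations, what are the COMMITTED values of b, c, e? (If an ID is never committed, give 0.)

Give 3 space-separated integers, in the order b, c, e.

Initial committed: {b=12, c=6}
Op 1: UPDATE b=11 (auto-commit; committed b=11)
Op 2: UPDATE c=26 (auto-commit; committed c=26)
Op 3: UPDATE c=11 (auto-commit; committed c=11)
Op 4: BEGIN: in_txn=True, pending={}
Op 5: ROLLBACK: discarded pending []; in_txn=False
Op 6: UPDATE e=11 (auto-commit; committed e=11)
Op 7: UPDATE e=7 (auto-commit; committed e=7)
Op 8: UPDATE e=5 (auto-commit; committed e=5)
Final committed: {b=11, c=11, e=5}

Answer: 11 11 5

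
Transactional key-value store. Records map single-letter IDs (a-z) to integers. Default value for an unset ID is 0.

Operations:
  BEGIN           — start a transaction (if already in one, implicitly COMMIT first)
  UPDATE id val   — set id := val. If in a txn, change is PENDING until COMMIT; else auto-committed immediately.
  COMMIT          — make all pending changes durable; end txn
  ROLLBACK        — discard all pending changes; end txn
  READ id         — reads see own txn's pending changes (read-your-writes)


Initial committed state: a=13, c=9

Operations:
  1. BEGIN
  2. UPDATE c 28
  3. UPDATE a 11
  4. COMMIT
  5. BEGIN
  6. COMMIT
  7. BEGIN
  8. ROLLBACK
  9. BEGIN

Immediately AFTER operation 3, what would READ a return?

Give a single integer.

Initial committed: {a=13, c=9}
Op 1: BEGIN: in_txn=True, pending={}
Op 2: UPDATE c=28 (pending; pending now {c=28})
Op 3: UPDATE a=11 (pending; pending now {a=11, c=28})
After op 3: visible(a) = 11 (pending={a=11, c=28}, committed={a=13, c=9})

Answer: 11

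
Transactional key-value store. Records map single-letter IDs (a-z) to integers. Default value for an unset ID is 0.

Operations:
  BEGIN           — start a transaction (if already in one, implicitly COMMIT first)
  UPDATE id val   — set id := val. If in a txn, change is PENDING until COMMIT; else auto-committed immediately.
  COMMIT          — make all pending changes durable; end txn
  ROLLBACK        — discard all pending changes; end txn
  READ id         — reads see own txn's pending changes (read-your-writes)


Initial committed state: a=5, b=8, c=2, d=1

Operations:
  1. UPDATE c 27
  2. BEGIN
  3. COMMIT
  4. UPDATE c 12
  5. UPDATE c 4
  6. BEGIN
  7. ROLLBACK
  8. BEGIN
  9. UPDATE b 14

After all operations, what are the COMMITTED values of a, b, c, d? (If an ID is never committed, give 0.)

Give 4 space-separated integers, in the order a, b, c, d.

Initial committed: {a=5, b=8, c=2, d=1}
Op 1: UPDATE c=27 (auto-commit; committed c=27)
Op 2: BEGIN: in_txn=True, pending={}
Op 3: COMMIT: merged [] into committed; committed now {a=5, b=8, c=27, d=1}
Op 4: UPDATE c=12 (auto-commit; committed c=12)
Op 5: UPDATE c=4 (auto-commit; committed c=4)
Op 6: BEGIN: in_txn=True, pending={}
Op 7: ROLLBACK: discarded pending []; in_txn=False
Op 8: BEGIN: in_txn=True, pending={}
Op 9: UPDATE b=14 (pending; pending now {b=14})
Final committed: {a=5, b=8, c=4, d=1}

Answer: 5 8 4 1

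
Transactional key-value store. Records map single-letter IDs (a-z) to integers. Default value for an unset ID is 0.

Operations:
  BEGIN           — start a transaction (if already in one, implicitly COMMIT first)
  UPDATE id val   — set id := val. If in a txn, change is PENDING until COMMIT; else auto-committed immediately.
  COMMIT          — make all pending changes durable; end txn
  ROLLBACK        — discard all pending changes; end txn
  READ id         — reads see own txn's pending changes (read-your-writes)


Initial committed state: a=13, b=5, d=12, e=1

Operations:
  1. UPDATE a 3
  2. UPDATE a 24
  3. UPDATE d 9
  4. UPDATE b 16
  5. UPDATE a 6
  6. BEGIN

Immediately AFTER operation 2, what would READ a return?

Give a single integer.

Initial committed: {a=13, b=5, d=12, e=1}
Op 1: UPDATE a=3 (auto-commit; committed a=3)
Op 2: UPDATE a=24 (auto-commit; committed a=24)
After op 2: visible(a) = 24 (pending={}, committed={a=24, b=5, d=12, e=1})

Answer: 24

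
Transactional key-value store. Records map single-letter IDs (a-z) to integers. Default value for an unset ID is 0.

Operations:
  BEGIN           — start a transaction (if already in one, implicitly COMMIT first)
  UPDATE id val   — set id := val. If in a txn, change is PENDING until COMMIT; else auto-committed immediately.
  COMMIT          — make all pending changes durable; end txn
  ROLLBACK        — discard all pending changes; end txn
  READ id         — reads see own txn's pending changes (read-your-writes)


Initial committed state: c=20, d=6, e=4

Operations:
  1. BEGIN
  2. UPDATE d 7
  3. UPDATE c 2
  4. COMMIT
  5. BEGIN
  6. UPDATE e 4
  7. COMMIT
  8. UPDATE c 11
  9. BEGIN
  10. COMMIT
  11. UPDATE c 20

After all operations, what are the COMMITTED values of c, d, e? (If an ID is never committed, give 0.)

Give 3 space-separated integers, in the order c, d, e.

Answer: 20 7 4

Derivation:
Initial committed: {c=20, d=6, e=4}
Op 1: BEGIN: in_txn=True, pending={}
Op 2: UPDATE d=7 (pending; pending now {d=7})
Op 3: UPDATE c=2 (pending; pending now {c=2, d=7})
Op 4: COMMIT: merged ['c', 'd'] into committed; committed now {c=2, d=7, e=4}
Op 5: BEGIN: in_txn=True, pending={}
Op 6: UPDATE e=4 (pending; pending now {e=4})
Op 7: COMMIT: merged ['e'] into committed; committed now {c=2, d=7, e=4}
Op 8: UPDATE c=11 (auto-commit; committed c=11)
Op 9: BEGIN: in_txn=True, pending={}
Op 10: COMMIT: merged [] into committed; committed now {c=11, d=7, e=4}
Op 11: UPDATE c=20 (auto-commit; committed c=20)
Final committed: {c=20, d=7, e=4}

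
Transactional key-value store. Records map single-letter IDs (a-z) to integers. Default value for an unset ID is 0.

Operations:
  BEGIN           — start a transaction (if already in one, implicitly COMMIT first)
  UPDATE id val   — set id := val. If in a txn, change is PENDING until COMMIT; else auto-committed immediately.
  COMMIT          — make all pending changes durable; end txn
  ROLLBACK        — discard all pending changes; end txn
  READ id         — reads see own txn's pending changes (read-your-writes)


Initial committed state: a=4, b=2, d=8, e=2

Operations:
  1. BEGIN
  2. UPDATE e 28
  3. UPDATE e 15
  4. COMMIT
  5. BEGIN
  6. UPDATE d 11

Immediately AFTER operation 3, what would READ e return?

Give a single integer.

Answer: 15

Derivation:
Initial committed: {a=4, b=2, d=8, e=2}
Op 1: BEGIN: in_txn=True, pending={}
Op 2: UPDATE e=28 (pending; pending now {e=28})
Op 3: UPDATE e=15 (pending; pending now {e=15})
After op 3: visible(e) = 15 (pending={e=15}, committed={a=4, b=2, d=8, e=2})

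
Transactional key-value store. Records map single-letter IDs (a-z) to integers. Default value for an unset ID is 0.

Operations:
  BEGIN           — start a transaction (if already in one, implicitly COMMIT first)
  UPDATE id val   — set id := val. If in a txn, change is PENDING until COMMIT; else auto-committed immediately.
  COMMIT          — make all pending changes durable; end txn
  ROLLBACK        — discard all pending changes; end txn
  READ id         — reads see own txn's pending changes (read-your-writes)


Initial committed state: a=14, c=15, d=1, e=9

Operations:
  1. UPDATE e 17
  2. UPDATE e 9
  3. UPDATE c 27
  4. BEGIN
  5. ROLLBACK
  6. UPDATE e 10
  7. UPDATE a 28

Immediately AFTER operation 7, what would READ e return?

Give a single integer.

Answer: 10

Derivation:
Initial committed: {a=14, c=15, d=1, e=9}
Op 1: UPDATE e=17 (auto-commit; committed e=17)
Op 2: UPDATE e=9 (auto-commit; committed e=9)
Op 3: UPDATE c=27 (auto-commit; committed c=27)
Op 4: BEGIN: in_txn=True, pending={}
Op 5: ROLLBACK: discarded pending []; in_txn=False
Op 6: UPDATE e=10 (auto-commit; committed e=10)
Op 7: UPDATE a=28 (auto-commit; committed a=28)
After op 7: visible(e) = 10 (pending={}, committed={a=28, c=27, d=1, e=10})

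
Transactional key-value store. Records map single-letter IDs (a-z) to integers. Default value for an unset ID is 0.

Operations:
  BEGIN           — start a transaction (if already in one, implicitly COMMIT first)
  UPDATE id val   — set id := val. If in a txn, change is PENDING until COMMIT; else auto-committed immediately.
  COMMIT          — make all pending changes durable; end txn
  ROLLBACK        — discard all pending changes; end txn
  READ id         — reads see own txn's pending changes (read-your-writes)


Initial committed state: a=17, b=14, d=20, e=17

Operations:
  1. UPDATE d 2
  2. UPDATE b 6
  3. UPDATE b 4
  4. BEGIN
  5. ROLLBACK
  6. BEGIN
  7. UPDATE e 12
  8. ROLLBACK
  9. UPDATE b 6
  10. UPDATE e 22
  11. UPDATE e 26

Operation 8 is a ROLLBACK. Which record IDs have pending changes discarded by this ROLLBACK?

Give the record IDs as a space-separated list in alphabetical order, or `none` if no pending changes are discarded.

Initial committed: {a=17, b=14, d=20, e=17}
Op 1: UPDATE d=2 (auto-commit; committed d=2)
Op 2: UPDATE b=6 (auto-commit; committed b=6)
Op 3: UPDATE b=4 (auto-commit; committed b=4)
Op 4: BEGIN: in_txn=True, pending={}
Op 5: ROLLBACK: discarded pending []; in_txn=False
Op 6: BEGIN: in_txn=True, pending={}
Op 7: UPDATE e=12 (pending; pending now {e=12})
Op 8: ROLLBACK: discarded pending ['e']; in_txn=False
Op 9: UPDATE b=6 (auto-commit; committed b=6)
Op 10: UPDATE e=22 (auto-commit; committed e=22)
Op 11: UPDATE e=26 (auto-commit; committed e=26)
ROLLBACK at op 8 discards: ['e']

Answer: e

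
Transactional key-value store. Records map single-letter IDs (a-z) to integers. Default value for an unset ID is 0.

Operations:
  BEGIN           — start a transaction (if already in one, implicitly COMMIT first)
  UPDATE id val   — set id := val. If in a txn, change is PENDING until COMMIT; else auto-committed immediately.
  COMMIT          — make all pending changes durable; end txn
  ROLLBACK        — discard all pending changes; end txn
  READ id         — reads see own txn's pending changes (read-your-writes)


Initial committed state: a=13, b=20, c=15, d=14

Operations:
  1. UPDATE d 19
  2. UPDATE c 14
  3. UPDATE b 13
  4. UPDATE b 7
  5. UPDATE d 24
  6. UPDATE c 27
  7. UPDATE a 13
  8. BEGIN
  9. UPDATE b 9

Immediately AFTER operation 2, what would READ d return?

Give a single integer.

Answer: 19

Derivation:
Initial committed: {a=13, b=20, c=15, d=14}
Op 1: UPDATE d=19 (auto-commit; committed d=19)
Op 2: UPDATE c=14 (auto-commit; committed c=14)
After op 2: visible(d) = 19 (pending={}, committed={a=13, b=20, c=14, d=19})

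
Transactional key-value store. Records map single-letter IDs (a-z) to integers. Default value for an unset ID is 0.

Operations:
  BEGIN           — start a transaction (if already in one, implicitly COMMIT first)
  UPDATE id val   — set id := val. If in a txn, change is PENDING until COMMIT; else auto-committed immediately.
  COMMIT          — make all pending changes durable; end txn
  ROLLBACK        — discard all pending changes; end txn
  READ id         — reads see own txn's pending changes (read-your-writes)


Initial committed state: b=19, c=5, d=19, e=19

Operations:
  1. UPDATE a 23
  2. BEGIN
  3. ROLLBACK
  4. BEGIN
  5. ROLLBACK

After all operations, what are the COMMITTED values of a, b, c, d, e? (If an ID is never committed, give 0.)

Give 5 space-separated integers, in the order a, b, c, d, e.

Answer: 23 19 5 19 19

Derivation:
Initial committed: {b=19, c=5, d=19, e=19}
Op 1: UPDATE a=23 (auto-commit; committed a=23)
Op 2: BEGIN: in_txn=True, pending={}
Op 3: ROLLBACK: discarded pending []; in_txn=False
Op 4: BEGIN: in_txn=True, pending={}
Op 5: ROLLBACK: discarded pending []; in_txn=False
Final committed: {a=23, b=19, c=5, d=19, e=19}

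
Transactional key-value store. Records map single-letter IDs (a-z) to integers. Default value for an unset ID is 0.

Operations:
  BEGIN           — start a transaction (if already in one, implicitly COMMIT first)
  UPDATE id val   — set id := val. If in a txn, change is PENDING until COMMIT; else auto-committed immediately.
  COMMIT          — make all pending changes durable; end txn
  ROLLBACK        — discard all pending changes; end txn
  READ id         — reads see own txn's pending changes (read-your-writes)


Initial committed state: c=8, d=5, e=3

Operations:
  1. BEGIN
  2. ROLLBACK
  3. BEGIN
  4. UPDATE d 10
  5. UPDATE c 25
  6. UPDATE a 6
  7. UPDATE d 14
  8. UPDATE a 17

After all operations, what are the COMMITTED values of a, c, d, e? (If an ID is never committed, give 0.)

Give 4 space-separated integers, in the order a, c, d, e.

Answer: 0 8 5 3

Derivation:
Initial committed: {c=8, d=5, e=3}
Op 1: BEGIN: in_txn=True, pending={}
Op 2: ROLLBACK: discarded pending []; in_txn=False
Op 3: BEGIN: in_txn=True, pending={}
Op 4: UPDATE d=10 (pending; pending now {d=10})
Op 5: UPDATE c=25 (pending; pending now {c=25, d=10})
Op 6: UPDATE a=6 (pending; pending now {a=6, c=25, d=10})
Op 7: UPDATE d=14 (pending; pending now {a=6, c=25, d=14})
Op 8: UPDATE a=17 (pending; pending now {a=17, c=25, d=14})
Final committed: {c=8, d=5, e=3}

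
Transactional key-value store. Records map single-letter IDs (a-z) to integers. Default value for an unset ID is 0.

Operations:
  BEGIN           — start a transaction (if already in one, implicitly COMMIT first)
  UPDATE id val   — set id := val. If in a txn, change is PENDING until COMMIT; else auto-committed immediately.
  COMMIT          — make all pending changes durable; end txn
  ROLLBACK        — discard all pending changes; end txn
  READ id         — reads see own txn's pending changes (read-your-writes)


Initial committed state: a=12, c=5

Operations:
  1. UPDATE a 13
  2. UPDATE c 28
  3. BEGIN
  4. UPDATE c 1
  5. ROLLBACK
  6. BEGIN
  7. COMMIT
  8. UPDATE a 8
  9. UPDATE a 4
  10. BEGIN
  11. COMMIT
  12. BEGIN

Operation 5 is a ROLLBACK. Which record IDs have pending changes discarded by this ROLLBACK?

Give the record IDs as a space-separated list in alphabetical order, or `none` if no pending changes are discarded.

Initial committed: {a=12, c=5}
Op 1: UPDATE a=13 (auto-commit; committed a=13)
Op 2: UPDATE c=28 (auto-commit; committed c=28)
Op 3: BEGIN: in_txn=True, pending={}
Op 4: UPDATE c=1 (pending; pending now {c=1})
Op 5: ROLLBACK: discarded pending ['c']; in_txn=False
Op 6: BEGIN: in_txn=True, pending={}
Op 7: COMMIT: merged [] into committed; committed now {a=13, c=28}
Op 8: UPDATE a=8 (auto-commit; committed a=8)
Op 9: UPDATE a=4 (auto-commit; committed a=4)
Op 10: BEGIN: in_txn=True, pending={}
Op 11: COMMIT: merged [] into committed; committed now {a=4, c=28}
Op 12: BEGIN: in_txn=True, pending={}
ROLLBACK at op 5 discards: ['c']

Answer: c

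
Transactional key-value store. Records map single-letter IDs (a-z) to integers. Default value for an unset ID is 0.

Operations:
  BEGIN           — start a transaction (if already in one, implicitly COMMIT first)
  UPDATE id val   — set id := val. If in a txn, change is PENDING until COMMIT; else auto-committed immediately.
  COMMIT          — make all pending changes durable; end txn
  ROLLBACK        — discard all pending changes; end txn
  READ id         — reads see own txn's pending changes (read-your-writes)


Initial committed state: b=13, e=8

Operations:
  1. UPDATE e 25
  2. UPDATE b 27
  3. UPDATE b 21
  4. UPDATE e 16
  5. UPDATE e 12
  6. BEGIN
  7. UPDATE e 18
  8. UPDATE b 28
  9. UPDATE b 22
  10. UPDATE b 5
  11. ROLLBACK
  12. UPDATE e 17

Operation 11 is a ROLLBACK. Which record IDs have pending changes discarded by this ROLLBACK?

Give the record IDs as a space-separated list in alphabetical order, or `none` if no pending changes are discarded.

Answer: b e

Derivation:
Initial committed: {b=13, e=8}
Op 1: UPDATE e=25 (auto-commit; committed e=25)
Op 2: UPDATE b=27 (auto-commit; committed b=27)
Op 3: UPDATE b=21 (auto-commit; committed b=21)
Op 4: UPDATE e=16 (auto-commit; committed e=16)
Op 5: UPDATE e=12 (auto-commit; committed e=12)
Op 6: BEGIN: in_txn=True, pending={}
Op 7: UPDATE e=18 (pending; pending now {e=18})
Op 8: UPDATE b=28 (pending; pending now {b=28, e=18})
Op 9: UPDATE b=22 (pending; pending now {b=22, e=18})
Op 10: UPDATE b=5 (pending; pending now {b=5, e=18})
Op 11: ROLLBACK: discarded pending ['b', 'e']; in_txn=False
Op 12: UPDATE e=17 (auto-commit; committed e=17)
ROLLBACK at op 11 discards: ['b', 'e']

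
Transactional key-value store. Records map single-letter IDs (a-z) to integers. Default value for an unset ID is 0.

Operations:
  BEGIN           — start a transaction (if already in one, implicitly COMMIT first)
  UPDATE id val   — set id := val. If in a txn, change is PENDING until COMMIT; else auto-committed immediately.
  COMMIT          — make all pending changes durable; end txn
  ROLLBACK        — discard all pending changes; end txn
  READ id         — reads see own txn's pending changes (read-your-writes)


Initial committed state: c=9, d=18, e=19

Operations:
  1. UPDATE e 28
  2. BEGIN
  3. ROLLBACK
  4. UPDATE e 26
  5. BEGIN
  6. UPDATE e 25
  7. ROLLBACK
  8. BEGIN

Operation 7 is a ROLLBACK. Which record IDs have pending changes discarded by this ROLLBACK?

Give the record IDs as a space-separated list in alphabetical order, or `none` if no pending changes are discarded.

Initial committed: {c=9, d=18, e=19}
Op 1: UPDATE e=28 (auto-commit; committed e=28)
Op 2: BEGIN: in_txn=True, pending={}
Op 3: ROLLBACK: discarded pending []; in_txn=False
Op 4: UPDATE e=26 (auto-commit; committed e=26)
Op 5: BEGIN: in_txn=True, pending={}
Op 6: UPDATE e=25 (pending; pending now {e=25})
Op 7: ROLLBACK: discarded pending ['e']; in_txn=False
Op 8: BEGIN: in_txn=True, pending={}
ROLLBACK at op 7 discards: ['e']

Answer: e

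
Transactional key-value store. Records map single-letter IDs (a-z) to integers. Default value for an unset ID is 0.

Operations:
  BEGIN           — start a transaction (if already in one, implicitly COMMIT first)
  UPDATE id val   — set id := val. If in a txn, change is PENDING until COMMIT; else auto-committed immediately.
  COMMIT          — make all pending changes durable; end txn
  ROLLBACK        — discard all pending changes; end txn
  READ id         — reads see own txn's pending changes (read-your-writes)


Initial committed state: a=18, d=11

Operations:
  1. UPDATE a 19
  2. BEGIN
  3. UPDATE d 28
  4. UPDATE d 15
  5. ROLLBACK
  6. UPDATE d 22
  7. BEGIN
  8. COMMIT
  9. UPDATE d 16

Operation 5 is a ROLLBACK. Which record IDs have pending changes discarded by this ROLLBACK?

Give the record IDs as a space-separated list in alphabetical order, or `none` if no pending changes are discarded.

Initial committed: {a=18, d=11}
Op 1: UPDATE a=19 (auto-commit; committed a=19)
Op 2: BEGIN: in_txn=True, pending={}
Op 3: UPDATE d=28 (pending; pending now {d=28})
Op 4: UPDATE d=15 (pending; pending now {d=15})
Op 5: ROLLBACK: discarded pending ['d']; in_txn=False
Op 6: UPDATE d=22 (auto-commit; committed d=22)
Op 7: BEGIN: in_txn=True, pending={}
Op 8: COMMIT: merged [] into committed; committed now {a=19, d=22}
Op 9: UPDATE d=16 (auto-commit; committed d=16)
ROLLBACK at op 5 discards: ['d']

Answer: d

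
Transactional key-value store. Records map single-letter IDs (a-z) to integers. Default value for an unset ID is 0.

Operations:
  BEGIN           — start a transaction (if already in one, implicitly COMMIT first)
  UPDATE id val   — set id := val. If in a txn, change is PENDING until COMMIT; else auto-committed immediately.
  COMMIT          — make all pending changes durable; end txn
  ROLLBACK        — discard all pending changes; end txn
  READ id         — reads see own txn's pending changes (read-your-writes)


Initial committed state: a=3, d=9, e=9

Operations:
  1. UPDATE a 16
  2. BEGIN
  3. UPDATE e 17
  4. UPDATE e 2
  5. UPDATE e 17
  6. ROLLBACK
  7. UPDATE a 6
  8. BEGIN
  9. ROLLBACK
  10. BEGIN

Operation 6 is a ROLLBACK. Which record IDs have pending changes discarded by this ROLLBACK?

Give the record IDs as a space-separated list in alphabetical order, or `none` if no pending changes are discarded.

Answer: e

Derivation:
Initial committed: {a=3, d=9, e=9}
Op 1: UPDATE a=16 (auto-commit; committed a=16)
Op 2: BEGIN: in_txn=True, pending={}
Op 3: UPDATE e=17 (pending; pending now {e=17})
Op 4: UPDATE e=2 (pending; pending now {e=2})
Op 5: UPDATE e=17 (pending; pending now {e=17})
Op 6: ROLLBACK: discarded pending ['e']; in_txn=False
Op 7: UPDATE a=6 (auto-commit; committed a=6)
Op 8: BEGIN: in_txn=True, pending={}
Op 9: ROLLBACK: discarded pending []; in_txn=False
Op 10: BEGIN: in_txn=True, pending={}
ROLLBACK at op 6 discards: ['e']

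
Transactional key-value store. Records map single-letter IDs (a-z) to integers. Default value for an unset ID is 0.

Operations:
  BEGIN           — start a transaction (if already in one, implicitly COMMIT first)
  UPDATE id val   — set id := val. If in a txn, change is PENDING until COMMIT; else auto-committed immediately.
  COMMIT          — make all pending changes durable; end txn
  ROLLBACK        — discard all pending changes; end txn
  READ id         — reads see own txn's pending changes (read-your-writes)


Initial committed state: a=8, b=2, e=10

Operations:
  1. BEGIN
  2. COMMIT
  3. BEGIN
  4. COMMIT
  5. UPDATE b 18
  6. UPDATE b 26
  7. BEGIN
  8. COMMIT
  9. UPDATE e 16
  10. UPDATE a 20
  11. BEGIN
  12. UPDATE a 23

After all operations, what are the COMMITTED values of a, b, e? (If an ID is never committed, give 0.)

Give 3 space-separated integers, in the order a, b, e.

Initial committed: {a=8, b=2, e=10}
Op 1: BEGIN: in_txn=True, pending={}
Op 2: COMMIT: merged [] into committed; committed now {a=8, b=2, e=10}
Op 3: BEGIN: in_txn=True, pending={}
Op 4: COMMIT: merged [] into committed; committed now {a=8, b=2, e=10}
Op 5: UPDATE b=18 (auto-commit; committed b=18)
Op 6: UPDATE b=26 (auto-commit; committed b=26)
Op 7: BEGIN: in_txn=True, pending={}
Op 8: COMMIT: merged [] into committed; committed now {a=8, b=26, e=10}
Op 9: UPDATE e=16 (auto-commit; committed e=16)
Op 10: UPDATE a=20 (auto-commit; committed a=20)
Op 11: BEGIN: in_txn=True, pending={}
Op 12: UPDATE a=23 (pending; pending now {a=23})
Final committed: {a=20, b=26, e=16}

Answer: 20 26 16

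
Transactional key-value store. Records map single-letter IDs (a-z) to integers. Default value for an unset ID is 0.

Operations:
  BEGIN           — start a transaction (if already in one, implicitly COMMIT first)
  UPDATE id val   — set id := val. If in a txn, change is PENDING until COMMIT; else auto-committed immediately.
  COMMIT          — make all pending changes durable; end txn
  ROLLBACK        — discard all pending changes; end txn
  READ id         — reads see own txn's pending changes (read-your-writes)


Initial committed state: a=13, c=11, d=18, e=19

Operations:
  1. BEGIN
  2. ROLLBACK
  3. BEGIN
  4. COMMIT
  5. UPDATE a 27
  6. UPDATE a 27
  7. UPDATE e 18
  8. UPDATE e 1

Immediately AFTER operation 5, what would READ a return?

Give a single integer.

Answer: 27

Derivation:
Initial committed: {a=13, c=11, d=18, e=19}
Op 1: BEGIN: in_txn=True, pending={}
Op 2: ROLLBACK: discarded pending []; in_txn=False
Op 3: BEGIN: in_txn=True, pending={}
Op 4: COMMIT: merged [] into committed; committed now {a=13, c=11, d=18, e=19}
Op 5: UPDATE a=27 (auto-commit; committed a=27)
After op 5: visible(a) = 27 (pending={}, committed={a=27, c=11, d=18, e=19})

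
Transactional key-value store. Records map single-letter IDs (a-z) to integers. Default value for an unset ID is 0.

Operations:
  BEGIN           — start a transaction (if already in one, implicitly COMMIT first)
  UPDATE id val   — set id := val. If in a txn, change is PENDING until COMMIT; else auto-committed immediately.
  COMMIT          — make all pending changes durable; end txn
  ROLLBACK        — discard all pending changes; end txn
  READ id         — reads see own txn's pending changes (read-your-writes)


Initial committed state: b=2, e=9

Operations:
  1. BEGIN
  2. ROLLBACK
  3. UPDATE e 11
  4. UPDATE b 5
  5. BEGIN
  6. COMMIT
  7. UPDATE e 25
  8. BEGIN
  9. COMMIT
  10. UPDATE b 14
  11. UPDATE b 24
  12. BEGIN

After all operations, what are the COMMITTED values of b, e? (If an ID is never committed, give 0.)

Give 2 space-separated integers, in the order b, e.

Initial committed: {b=2, e=9}
Op 1: BEGIN: in_txn=True, pending={}
Op 2: ROLLBACK: discarded pending []; in_txn=False
Op 3: UPDATE e=11 (auto-commit; committed e=11)
Op 4: UPDATE b=5 (auto-commit; committed b=5)
Op 5: BEGIN: in_txn=True, pending={}
Op 6: COMMIT: merged [] into committed; committed now {b=5, e=11}
Op 7: UPDATE e=25 (auto-commit; committed e=25)
Op 8: BEGIN: in_txn=True, pending={}
Op 9: COMMIT: merged [] into committed; committed now {b=5, e=25}
Op 10: UPDATE b=14 (auto-commit; committed b=14)
Op 11: UPDATE b=24 (auto-commit; committed b=24)
Op 12: BEGIN: in_txn=True, pending={}
Final committed: {b=24, e=25}

Answer: 24 25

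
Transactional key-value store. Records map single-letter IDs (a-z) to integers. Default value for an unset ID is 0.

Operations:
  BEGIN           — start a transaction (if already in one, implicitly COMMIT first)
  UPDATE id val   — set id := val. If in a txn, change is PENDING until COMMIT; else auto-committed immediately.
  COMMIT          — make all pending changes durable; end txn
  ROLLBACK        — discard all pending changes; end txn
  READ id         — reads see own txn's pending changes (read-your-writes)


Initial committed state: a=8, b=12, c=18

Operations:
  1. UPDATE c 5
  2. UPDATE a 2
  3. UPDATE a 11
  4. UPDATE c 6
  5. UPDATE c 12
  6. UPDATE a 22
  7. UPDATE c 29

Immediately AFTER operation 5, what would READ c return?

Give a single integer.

Initial committed: {a=8, b=12, c=18}
Op 1: UPDATE c=5 (auto-commit; committed c=5)
Op 2: UPDATE a=2 (auto-commit; committed a=2)
Op 3: UPDATE a=11 (auto-commit; committed a=11)
Op 4: UPDATE c=6 (auto-commit; committed c=6)
Op 5: UPDATE c=12 (auto-commit; committed c=12)
After op 5: visible(c) = 12 (pending={}, committed={a=11, b=12, c=12})

Answer: 12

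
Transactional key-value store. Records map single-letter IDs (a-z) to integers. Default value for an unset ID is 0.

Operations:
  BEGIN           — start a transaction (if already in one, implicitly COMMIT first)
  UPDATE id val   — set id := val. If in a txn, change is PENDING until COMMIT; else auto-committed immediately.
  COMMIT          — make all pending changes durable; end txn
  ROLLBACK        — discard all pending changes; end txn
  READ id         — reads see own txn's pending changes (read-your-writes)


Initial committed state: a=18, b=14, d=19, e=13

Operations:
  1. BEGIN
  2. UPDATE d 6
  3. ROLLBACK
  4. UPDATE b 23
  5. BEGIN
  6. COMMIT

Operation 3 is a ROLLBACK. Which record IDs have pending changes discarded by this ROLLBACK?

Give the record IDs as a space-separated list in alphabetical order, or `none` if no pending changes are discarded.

Answer: d

Derivation:
Initial committed: {a=18, b=14, d=19, e=13}
Op 1: BEGIN: in_txn=True, pending={}
Op 2: UPDATE d=6 (pending; pending now {d=6})
Op 3: ROLLBACK: discarded pending ['d']; in_txn=False
Op 4: UPDATE b=23 (auto-commit; committed b=23)
Op 5: BEGIN: in_txn=True, pending={}
Op 6: COMMIT: merged [] into committed; committed now {a=18, b=23, d=19, e=13}
ROLLBACK at op 3 discards: ['d']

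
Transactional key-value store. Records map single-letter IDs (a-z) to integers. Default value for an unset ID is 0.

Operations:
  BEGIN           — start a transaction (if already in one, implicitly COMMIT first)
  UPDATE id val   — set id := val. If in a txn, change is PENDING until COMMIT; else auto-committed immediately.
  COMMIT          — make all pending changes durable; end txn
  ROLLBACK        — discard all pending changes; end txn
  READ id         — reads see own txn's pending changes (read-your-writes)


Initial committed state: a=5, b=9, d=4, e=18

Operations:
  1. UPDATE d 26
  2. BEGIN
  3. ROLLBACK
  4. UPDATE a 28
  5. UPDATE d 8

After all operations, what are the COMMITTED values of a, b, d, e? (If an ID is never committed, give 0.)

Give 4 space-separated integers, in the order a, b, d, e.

Answer: 28 9 8 18

Derivation:
Initial committed: {a=5, b=9, d=4, e=18}
Op 1: UPDATE d=26 (auto-commit; committed d=26)
Op 2: BEGIN: in_txn=True, pending={}
Op 3: ROLLBACK: discarded pending []; in_txn=False
Op 4: UPDATE a=28 (auto-commit; committed a=28)
Op 5: UPDATE d=8 (auto-commit; committed d=8)
Final committed: {a=28, b=9, d=8, e=18}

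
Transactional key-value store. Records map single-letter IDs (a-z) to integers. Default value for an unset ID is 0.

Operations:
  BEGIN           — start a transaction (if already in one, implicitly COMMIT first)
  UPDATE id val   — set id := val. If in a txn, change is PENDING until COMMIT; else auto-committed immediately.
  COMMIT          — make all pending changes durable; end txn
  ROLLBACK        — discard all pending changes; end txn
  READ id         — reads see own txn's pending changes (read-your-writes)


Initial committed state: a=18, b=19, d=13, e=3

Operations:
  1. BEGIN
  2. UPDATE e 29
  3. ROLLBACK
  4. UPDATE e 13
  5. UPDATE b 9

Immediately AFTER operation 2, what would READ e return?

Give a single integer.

Initial committed: {a=18, b=19, d=13, e=3}
Op 1: BEGIN: in_txn=True, pending={}
Op 2: UPDATE e=29 (pending; pending now {e=29})
After op 2: visible(e) = 29 (pending={e=29}, committed={a=18, b=19, d=13, e=3})

Answer: 29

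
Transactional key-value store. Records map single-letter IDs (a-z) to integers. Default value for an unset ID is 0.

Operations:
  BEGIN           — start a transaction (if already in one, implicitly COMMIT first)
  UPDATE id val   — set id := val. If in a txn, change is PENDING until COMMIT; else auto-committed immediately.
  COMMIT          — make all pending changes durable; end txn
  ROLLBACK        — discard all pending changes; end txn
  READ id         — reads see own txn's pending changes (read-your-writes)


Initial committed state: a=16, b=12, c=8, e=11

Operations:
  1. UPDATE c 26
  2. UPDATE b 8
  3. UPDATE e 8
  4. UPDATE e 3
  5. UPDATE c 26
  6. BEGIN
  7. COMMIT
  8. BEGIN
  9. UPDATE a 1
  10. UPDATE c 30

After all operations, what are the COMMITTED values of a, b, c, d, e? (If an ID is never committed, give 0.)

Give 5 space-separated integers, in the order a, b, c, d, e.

Answer: 16 8 26 0 3

Derivation:
Initial committed: {a=16, b=12, c=8, e=11}
Op 1: UPDATE c=26 (auto-commit; committed c=26)
Op 2: UPDATE b=8 (auto-commit; committed b=8)
Op 3: UPDATE e=8 (auto-commit; committed e=8)
Op 4: UPDATE e=3 (auto-commit; committed e=3)
Op 5: UPDATE c=26 (auto-commit; committed c=26)
Op 6: BEGIN: in_txn=True, pending={}
Op 7: COMMIT: merged [] into committed; committed now {a=16, b=8, c=26, e=3}
Op 8: BEGIN: in_txn=True, pending={}
Op 9: UPDATE a=1 (pending; pending now {a=1})
Op 10: UPDATE c=30 (pending; pending now {a=1, c=30})
Final committed: {a=16, b=8, c=26, e=3}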